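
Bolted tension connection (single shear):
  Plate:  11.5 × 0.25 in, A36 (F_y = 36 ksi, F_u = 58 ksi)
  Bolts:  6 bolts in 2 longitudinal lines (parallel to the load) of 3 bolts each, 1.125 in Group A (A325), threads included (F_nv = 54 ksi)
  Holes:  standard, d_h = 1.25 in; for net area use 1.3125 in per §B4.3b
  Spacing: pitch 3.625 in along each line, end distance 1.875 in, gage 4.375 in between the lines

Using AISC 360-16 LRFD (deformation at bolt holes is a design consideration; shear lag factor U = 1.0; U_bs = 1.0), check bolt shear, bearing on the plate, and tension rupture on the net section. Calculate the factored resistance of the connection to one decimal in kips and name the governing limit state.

Bolt shear: A_b = π(1.125)²/4 = 0.99402 in². φR_n = 0.75 × 54 × 0.99402 × 6 × 1 = 241.5 kips.
Bearing (0.25 in plate, F_u = 58 ksi): end bolts L_c = 1.875 − 1.25/2 = 1.25, R_n = min(1.2×1.25×0.25×58, 2.4×1.125×0.25×58) = 21.75 kips/bolt; interior L_c = 3.625 − 1.25 = 2.375, R_n = 39.15 kips/bolt. φR_n = 0.75 × (2×21.75 + 4×39.15) = 150.1 kips.
Tension rupture (net): A_n = (11.5 − 2×1.3125)×0.25 = 2.2188 in² (U = 1.0, A_e = A_n). φR_n = 0.75 × 58 × 2.2188 = 96.5 kips.
Governing: min(241.5, 150.1, 96.5) = 96.5 kips → net-section rupture.

96.5 kips (net-section rupture governs)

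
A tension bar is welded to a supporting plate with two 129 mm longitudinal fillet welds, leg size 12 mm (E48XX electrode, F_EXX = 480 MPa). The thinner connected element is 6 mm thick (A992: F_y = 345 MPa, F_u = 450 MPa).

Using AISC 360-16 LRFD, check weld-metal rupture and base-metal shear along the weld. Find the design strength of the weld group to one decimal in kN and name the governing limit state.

Weld metal: throat = 0.707×12 = 8.484 mm, L = 2×129 = 258 mm. φR_n = 0.75 × 0.6 × 480 × 8.484 × 258 = 472.8 kN.
Base metal shear (6 mm plate): yield φR_n = 1.0×0.6×345×6×258 = 320.4 kN; rupture φR_n = 0.75×0.6×450×6×258 = 313.5 kN; take 313.5 kN (rupture).
Governing: min(472.8, 313.5) = 313.5 kN → base-metal shear.

313.5 kN (base-metal shear governs)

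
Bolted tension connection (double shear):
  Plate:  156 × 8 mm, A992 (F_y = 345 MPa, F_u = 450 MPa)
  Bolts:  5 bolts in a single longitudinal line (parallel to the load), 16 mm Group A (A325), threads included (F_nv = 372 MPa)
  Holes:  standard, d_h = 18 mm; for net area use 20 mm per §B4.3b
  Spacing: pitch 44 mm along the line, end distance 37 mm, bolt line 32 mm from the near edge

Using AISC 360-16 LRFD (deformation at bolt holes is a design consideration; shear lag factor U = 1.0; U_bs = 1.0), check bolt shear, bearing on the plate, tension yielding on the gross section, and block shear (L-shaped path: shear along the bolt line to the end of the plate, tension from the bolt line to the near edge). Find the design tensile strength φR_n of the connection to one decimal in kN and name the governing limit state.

Bolt shear: A_b = π(16)²/4 = 201.06 mm². φR_n = 0.75 × 372 × 201.06 × 5 × 2 = 561.0 kN.
Bearing (8 mm plate, F_u = 450 MPa): end bolts L_c = 37 − 18/2 = 28, R_n = min(1.2×28×8×450, 2.4×16×8×450) = 120.96 kN/bolt; interior L_c = 44 − 18 = 26, R_n = 112.32 kN/bolt. φR_n = 0.75 × (1×120.96 + 4×112.32) = 427.7 kN.
Tension yield (gross): A_g = 156×8 = 1248 mm². φR_n = 0.90 × 345 × 1248 = 387.5 kN.
Block shear: shear path 1×[37+4×44] = 1×213 mm, A_gv = 1704, A_nv = 1×(213 − 4.5×20)×8 = 984 mm²; tension to near edge: (32 − 0.5×20)×8 = 176 mm². R_n = min(0.6×450×984, 0.6×345×1704) + 1.0×450×176 = min(265.68, 352.73) + 79.2 = 344.88 kN. φR_n = 0.75 × 344.88 = 258.7 kN.
Governing: min(561.0, 427.7, 387.5, 258.7) = 258.7 kN → block shear.

258.7 kN (block shear governs)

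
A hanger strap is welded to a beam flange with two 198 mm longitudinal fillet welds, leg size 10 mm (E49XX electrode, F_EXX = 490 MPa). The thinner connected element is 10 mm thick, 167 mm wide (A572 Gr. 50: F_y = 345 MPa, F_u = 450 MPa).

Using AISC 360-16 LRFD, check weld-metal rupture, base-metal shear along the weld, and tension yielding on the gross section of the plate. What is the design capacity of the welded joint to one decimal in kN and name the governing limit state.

Weld metal: throat = 0.707×10 = 7.07 mm, L = 2×198 = 396 mm. φR_n = 0.75 × 0.6 × 490 × 7.07 × 396 = 617.3 kN.
Base metal shear (10 mm plate): yield φR_n = 1.0×0.6×345×10×396 = 819.7 kN; rupture φR_n = 0.75×0.6×450×10×396 = 801.9 kN; take 801.9 kN (rupture).
Tension yield (gross): A_g = 167×10 = 1670 mm². φR_n = 0.90 × 345 × 1670 = 518.5 kN.
Governing: min(617.3, 801.9, 518.5) = 518.5 kN → gross-section yield.

518.5 kN (gross-section yield governs)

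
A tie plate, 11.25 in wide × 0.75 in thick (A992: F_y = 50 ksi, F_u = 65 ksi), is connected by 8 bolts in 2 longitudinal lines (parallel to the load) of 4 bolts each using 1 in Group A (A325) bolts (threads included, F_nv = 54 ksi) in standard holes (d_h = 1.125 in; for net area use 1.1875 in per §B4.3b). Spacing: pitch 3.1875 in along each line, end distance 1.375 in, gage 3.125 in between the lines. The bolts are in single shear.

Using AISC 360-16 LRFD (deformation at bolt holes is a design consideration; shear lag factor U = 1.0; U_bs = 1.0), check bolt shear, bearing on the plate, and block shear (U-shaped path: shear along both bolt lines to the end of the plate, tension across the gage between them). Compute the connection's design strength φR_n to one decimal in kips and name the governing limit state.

Bolt shear: A_b = π(1)²/4 = 0.7854 in². φR_n = 0.75 × 54 × 0.7854 × 8 × 1 = 254.5 kips.
Bearing (0.75 in plate, F_u = 65 ksi): end bolts L_c = 1.375 − 1.125/2 = 0.8125, R_n = min(1.2×0.8125×0.75×65, 2.4×1×0.75×65) = 47.531 kips/bolt; interior L_c = 3.1875 − 1.125 = 2.0625, R_n = 117 kips/bolt. φR_n = 0.75 × (2×47.531 + 6×117) = 597.8 kips.
Block shear: shear path 2×[1.375+3×3.1875] = 2×10.9375 in, A_gv = 16.406, A_nv = 2×(10.9375 − 3.5×1.1875)×0.75 = 10.172 in²; tension across gage: (3.125 − 1×1.1875)×0.75 = 1.4531 in². R_n = min(0.6×65×10.172, 0.6×50×16.406) + 1.0×65×1.4531 = min(396.71, 492.18) + 94.452 = 491.16 kips. φR_n = 0.75 × 491.16 = 368.4 kips.
Governing: min(254.5, 597.8, 368.4) = 254.5 kips → bolt shear.

254.5 kips (bolt shear governs)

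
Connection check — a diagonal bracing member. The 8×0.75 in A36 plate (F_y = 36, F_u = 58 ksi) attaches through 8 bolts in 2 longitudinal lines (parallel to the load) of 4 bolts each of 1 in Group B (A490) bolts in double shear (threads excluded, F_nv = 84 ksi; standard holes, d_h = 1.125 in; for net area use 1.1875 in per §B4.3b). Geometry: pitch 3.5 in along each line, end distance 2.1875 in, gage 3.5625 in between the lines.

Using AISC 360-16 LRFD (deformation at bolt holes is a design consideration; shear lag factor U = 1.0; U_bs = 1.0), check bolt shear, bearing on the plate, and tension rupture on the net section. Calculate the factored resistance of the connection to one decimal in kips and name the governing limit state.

183.5 kips (net-section rupture governs)

Bolt shear: A_b = π(1)²/4 = 0.7854 in². φR_n = 0.75 × 84 × 0.7854 × 8 × 2 = 791.7 kips.
Bearing (0.75 in plate, F_u = 58 ksi): end bolts L_c = 2.1875 − 1.125/2 = 1.625, R_n = min(1.2×1.625×0.75×58, 2.4×1×0.75×58) = 84.825 kips/bolt; interior L_c = 3.5 − 1.125 = 2.375, R_n = 104.4 kips/bolt. φR_n = 0.75 × (2×84.825 + 6×104.4) = 597.0 kips.
Tension rupture (net): A_n = (8 − 2×1.1875)×0.75 = 4.2188 in² (U = 1.0, A_e = A_n). φR_n = 0.75 × 58 × 4.2188 = 183.5 kips.
Governing: min(791.7, 597.0, 183.5) = 183.5 kips → net-section rupture.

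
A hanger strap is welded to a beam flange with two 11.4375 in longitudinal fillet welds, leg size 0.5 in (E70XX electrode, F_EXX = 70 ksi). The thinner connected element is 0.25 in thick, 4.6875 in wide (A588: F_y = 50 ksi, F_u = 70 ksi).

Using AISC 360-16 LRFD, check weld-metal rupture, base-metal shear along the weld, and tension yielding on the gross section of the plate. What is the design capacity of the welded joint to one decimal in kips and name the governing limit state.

52.7 kips (gross-section yield governs)

Weld metal: throat = 0.707×0.5 = 0.3535 in, L = 2×11.4375 = 22.875 in. φR_n = 0.75 × 0.6 × 70 × 0.3535 × 22.875 = 254.7 kips.
Base metal shear (0.25 in plate): yield φR_n = 1.0×0.6×50×0.25×22.875 = 171.6 kips; rupture φR_n = 0.75×0.6×70×0.25×22.875 = 180.1 kips; take 171.6 kips (yield).
Tension yield (gross): A_g = 4.6875×0.25 = 1.1719 in². φR_n = 0.90 × 50 × 1.1719 = 52.7 kips.
Governing: min(254.7, 171.6, 52.7) = 52.7 kips → gross-section yield.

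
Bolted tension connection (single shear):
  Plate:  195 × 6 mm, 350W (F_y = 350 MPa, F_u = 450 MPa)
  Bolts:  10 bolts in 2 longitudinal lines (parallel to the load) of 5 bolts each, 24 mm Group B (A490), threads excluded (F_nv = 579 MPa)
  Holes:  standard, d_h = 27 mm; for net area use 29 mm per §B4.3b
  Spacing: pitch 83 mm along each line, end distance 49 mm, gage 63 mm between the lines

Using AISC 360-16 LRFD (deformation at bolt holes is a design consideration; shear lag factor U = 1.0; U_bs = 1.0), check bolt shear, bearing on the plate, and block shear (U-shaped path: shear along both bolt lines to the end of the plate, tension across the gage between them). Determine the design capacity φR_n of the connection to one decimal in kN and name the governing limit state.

677.6 kN (block shear governs)

Bolt shear: A_b = π(24)²/4 = 452.39 mm². φR_n = 0.75 × 579 × 452.39 × 10 × 1 = 1964.5 kN.
Bearing (6 mm plate, F_u = 450 MPa): end bolts L_c = 49 − 27/2 = 35.5, R_n = min(1.2×35.5×6×450, 2.4×24×6×450) = 115.02 kN/bolt; interior L_c = 83 − 27 = 56, R_n = 155.52 kN/bolt. φR_n = 0.75 × (2×115.02 + 8×155.52) = 1105.7 kN.
Block shear: shear path 2×[49+4×83] = 2×381 mm, A_gv = 4572, A_nv = 2×(381 − 4.5×29)×6 = 3006 mm²; tension across gage: (63 − 1×29)×6 = 204 mm². R_n = min(0.6×450×3006, 0.6×350×4572) + 1.0×450×204 = min(811.62, 960.12) + 91.8 = 903.42 kN. φR_n = 0.75 × 903.42 = 677.6 kN.
Governing: min(1964.5, 1105.7, 677.6) = 677.6 kN → block shear.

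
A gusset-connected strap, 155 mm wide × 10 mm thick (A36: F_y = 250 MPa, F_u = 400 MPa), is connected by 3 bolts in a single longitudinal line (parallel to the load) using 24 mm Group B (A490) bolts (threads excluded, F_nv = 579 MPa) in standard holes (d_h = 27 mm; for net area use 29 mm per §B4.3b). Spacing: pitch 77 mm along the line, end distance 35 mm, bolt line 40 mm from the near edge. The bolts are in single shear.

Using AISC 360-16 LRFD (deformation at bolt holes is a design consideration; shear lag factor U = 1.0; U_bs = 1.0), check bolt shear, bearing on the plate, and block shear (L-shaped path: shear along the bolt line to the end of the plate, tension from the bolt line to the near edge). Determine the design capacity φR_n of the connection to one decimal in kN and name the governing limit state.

286.2 kN (block shear governs)

Bolt shear: A_b = π(24)²/4 = 452.39 mm². φR_n = 0.75 × 579 × 452.39 × 3 × 1 = 589.4 kN.
Bearing (10 mm plate, F_u = 400 MPa): end bolts L_c = 35 − 27/2 = 21.5, R_n = min(1.2×21.5×10×400, 2.4×24×10×400) = 103.2 kN/bolt; interior L_c = 77 − 27 = 50, R_n = 230.4 kN/bolt. φR_n = 0.75 × (1×103.2 + 2×230.4) = 423.0 kN.
Block shear: shear path 1×[35+2×77] = 1×189 mm, A_gv = 1890, A_nv = 1×(189 − 2.5×29)×10 = 1165 mm²; tension to near edge: (40 − 0.5×29)×10 = 255 mm². R_n = min(0.6×400×1165, 0.6×250×1890) + 1.0×400×255 = min(279.6, 283.5) + 102 = 381.6 kN. φR_n = 0.75 × 381.6 = 286.2 kN.
Governing: min(589.4, 423.0, 286.2) = 286.2 kN → block shear.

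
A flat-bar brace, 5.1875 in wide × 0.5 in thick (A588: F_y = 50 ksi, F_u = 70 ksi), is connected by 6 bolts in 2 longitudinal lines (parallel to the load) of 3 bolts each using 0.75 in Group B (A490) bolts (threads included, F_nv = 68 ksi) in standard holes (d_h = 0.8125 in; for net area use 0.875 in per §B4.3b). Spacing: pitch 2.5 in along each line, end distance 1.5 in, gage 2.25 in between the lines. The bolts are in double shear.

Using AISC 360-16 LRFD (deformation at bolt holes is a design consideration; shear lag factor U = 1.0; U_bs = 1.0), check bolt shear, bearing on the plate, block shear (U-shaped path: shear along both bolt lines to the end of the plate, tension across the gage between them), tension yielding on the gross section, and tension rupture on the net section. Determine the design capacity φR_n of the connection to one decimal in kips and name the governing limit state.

Bolt shear: A_b = π(0.75)²/4 = 0.44179 in². φR_n = 0.75 × 68 × 0.44179 × 6 × 2 = 270.4 kips.
Bearing (0.5 in plate, F_u = 70 ksi): end bolts L_c = 1.5 − 0.8125/2 = 1.09375, R_n = min(1.2×1.09375×0.5×70, 2.4×0.75×0.5×70) = 45.938 kips/bolt; interior L_c = 2.5 − 0.8125 = 1.6875, R_n = 63 kips/bolt. φR_n = 0.75 × (2×45.938 + 4×63) = 257.9 kips.
Block shear: shear path 2×[1.5+2×2.5] = 2×6.5 in, A_gv = 6.5, A_nv = 2×(6.5 − 2.5×0.875)×0.5 = 4.3125 in²; tension across gage: (2.25 − 1×0.875)×0.5 = 0.6875 in². R_n = min(0.6×70×4.3125, 0.6×50×6.5) + 1.0×70×0.6875 = min(181.13, 195) + 48.125 = 229.26 kips. φR_n = 0.75 × 229.26 = 171.9 kips.
Tension yield (gross): A_g = 5.1875×0.5 = 2.5938 in². φR_n = 0.90 × 50 × 2.5938 = 116.7 kips.
Tension rupture (net): A_n = (5.1875 − 2×0.875)×0.5 = 1.7188 in² (U = 1.0, A_e = A_n). φR_n = 0.75 × 70 × 1.7188 = 90.2 kips.
Governing: min(270.4, 257.9, 171.9, 116.7, 90.2) = 90.2 kips → net-section rupture.

90.2 kips (net-section rupture governs)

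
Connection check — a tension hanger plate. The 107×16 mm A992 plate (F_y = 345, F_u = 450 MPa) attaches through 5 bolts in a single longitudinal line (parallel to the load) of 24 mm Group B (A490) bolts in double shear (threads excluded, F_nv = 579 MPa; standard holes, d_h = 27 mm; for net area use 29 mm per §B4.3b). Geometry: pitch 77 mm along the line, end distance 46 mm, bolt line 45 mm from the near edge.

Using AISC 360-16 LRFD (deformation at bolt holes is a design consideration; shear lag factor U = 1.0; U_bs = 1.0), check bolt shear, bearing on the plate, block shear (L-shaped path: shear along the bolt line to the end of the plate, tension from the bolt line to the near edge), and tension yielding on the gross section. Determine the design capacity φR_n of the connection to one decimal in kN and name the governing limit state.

531.6 kN (gross-section yield governs)

Bolt shear: A_b = π(24)²/4 = 452.39 mm². φR_n = 0.75 × 579 × 452.39 × 5 × 2 = 1964.5 kN.
Bearing (16 mm plate, F_u = 450 MPa): end bolts L_c = 46 − 27/2 = 32.5, R_n = min(1.2×32.5×16×450, 2.4×24×16×450) = 280.8 kN/bolt; interior L_c = 77 − 27 = 50, R_n = 414.72 kN/bolt. φR_n = 0.75 × (1×280.8 + 4×414.72) = 1454.8 kN.
Block shear: shear path 1×[46+4×77] = 1×354 mm, A_gv = 5664, A_nv = 1×(354 − 4.5×29)×16 = 3576 mm²; tension to near edge: (45 − 0.5×29)×16 = 488 mm². R_n = min(0.6×450×3576, 0.6×345×5664) + 1.0×450×488 = min(965.52, 1172.4) + 219.6 = 1185.1 kN. φR_n = 0.75 × 1185.1 = 888.8 kN.
Tension yield (gross): A_g = 107×16 = 1712 mm². φR_n = 0.90 × 345 × 1712 = 531.6 kN.
Governing: min(1964.5, 1454.8, 888.8, 531.6) = 531.6 kN → gross-section yield.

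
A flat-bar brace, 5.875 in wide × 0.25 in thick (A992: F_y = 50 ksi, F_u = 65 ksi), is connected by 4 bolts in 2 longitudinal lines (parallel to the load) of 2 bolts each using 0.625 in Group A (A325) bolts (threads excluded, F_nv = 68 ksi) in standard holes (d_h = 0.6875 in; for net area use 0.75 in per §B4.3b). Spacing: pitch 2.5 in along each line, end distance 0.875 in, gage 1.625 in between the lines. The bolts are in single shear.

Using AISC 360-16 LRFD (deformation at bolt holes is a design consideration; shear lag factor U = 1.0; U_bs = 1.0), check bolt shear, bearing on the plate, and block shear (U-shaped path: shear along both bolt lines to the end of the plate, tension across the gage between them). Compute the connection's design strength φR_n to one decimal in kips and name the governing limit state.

Bolt shear: A_b = π(0.625)²/4 = 0.3068 in². φR_n = 0.75 × 68 × 0.3068 × 4 × 1 = 62.6 kips.
Bearing (0.25 in plate, F_u = 65 ksi): end bolts L_c = 0.875 − 0.6875/2 = 0.53125, R_n = min(1.2×0.53125×0.25×65, 2.4×0.625×0.25×65) = 10.359 kips/bolt; interior L_c = 2.5 − 0.6875 = 1.8125, R_n = 24.375 kips/bolt. φR_n = 0.75 × (2×10.359 + 2×24.375) = 52.1 kips.
Block shear: shear path 2×[0.875+1×2.5] = 2×3.375 in, A_gv = 1.6875, A_nv = 2×(3.375 − 1.5×0.75)×0.25 = 1.125 in²; tension across gage: (1.625 − 1×0.75)×0.25 = 0.21875 in². R_n = min(0.6×65×1.125, 0.6×50×1.6875) + 1.0×65×0.21875 = min(43.875, 50.625) + 14.219 = 58.094 kips. φR_n = 0.75 × 58.094 = 43.6 kips.
Governing: min(62.6, 52.1, 43.6) = 43.6 kips → block shear.

43.6 kips (block shear governs)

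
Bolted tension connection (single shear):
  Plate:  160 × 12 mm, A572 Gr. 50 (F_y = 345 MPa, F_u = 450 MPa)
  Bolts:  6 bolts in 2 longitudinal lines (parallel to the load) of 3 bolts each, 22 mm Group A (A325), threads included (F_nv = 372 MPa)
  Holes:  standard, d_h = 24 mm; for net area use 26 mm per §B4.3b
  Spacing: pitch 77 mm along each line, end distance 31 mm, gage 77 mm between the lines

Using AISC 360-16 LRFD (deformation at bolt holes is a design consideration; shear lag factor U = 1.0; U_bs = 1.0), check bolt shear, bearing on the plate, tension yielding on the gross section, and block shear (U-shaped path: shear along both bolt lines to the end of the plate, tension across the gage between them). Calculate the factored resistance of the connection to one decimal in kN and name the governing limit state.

596.2 kN (gross-section yield governs)

Bolt shear: A_b = π(22)²/4 = 380.13 mm². φR_n = 0.75 × 372 × 380.13 × 6 × 1 = 636.3 kN.
Bearing (12 mm plate, F_u = 450 MPa): end bolts L_c = 31 − 24/2 = 19, R_n = min(1.2×19×12×450, 2.4×22×12×450) = 123.12 kN/bolt; interior L_c = 77 − 24 = 53, R_n = 285.12 kN/bolt. φR_n = 0.75 × (2×123.12 + 4×285.12) = 1040.0 kN.
Tension yield (gross): A_g = 160×12 = 1920 mm². φR_n = 0.90 × 345 × 1920 = 596.2 kN.
Block shear: shear path 2×[31+2×77] = 2×185 mm, A_gv = 4440, A_nv = 2×(185 − 2.5×26)×12 = 2880 mm²; tension across gage: (77 − 1×26)×12 = 612 mm². R_n = min(0.6×450×2880, 0.6×345×4440) + 1.0×450×612 = min(777.6, 919.08) + 275.4 = 1053 kN. φR_n = 0.75 × 1053 = 789.8 kN.
Governing: min(636.3, 1040.0, 596.2, 789.8) = 596.2 kN → gross-section yield.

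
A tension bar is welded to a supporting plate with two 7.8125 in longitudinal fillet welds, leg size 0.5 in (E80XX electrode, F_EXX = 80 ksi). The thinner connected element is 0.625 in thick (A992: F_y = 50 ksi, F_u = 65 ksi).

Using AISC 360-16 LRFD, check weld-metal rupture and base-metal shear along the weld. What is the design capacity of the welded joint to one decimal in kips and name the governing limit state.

Weld metal: throat = 0.707×0.5 = 0.3535 in, L = 2×7.8125 = 15.625 in. φR_n = 0.75 × 0.6 × 80 × 0.3535 × 15.625 = 198.8 kips.
Base metal shear (0.625 in plate): yield φR_n = 1.0×0.6×50×0.625×15.625 = 293.0 kips; rupture φR_n = 0.75×0.6×65×0.625×15.625 = 285.6 kips; take 285.6 kips (rupture).
Governing: min(198.8, 285.6) = 198.8 kips → weld metal.

198.8 kips (weld metal governs)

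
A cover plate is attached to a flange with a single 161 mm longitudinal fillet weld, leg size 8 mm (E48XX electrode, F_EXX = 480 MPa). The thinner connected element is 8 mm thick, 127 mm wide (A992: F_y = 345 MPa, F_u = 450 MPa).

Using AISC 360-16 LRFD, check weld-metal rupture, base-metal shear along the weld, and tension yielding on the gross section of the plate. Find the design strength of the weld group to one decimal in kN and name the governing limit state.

196.7 kN (weld metal governs)

Weld metal: throat = 0.707×8 = 5.656 mm, L = 161 mm. φR_n = 0.75 × 0.6 × 480 × 5.656 × 161 = 196.7 kN.
Base metal shear (8 mm plate): yield φR_n = 1.0×0.6×345×8×161 = 266.6 kN; rupture φR_n = 0.75×0.6×450×8×161 = 260.8 kN; take 260.8 kN (rupture).
Tension yield (gross): A_g = 127×8 = 1016 mm². φR_n = 0.90 × 345 × 1016 = 315.5 kN.
Governing: min(196.7, 260.8, 315.5) = 196.7 kN → weld metal.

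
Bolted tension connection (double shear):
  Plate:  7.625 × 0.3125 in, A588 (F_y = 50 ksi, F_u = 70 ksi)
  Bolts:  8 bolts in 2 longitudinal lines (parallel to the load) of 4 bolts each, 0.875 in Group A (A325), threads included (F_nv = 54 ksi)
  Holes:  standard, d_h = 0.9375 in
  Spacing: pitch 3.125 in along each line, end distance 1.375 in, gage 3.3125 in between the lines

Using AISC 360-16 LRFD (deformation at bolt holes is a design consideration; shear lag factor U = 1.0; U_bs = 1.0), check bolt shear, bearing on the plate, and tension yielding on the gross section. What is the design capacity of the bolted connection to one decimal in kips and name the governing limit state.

Bolt shear: A_b = π(0.875)²/4 = 0.60132 in². φR_n = 0.75 × 54 × 0.60132 × 8 × 2 = 389.7 kips.
Bearing (0.3125 in plate, F_u = 70 ksi): end bolts L_c = 1.375 − 0.9375/2 = 0.90625, R_n = min(1.2×0.90625×0.3125×70, 2.4×0.875×0.3125×70) = 23.789 kips/bolt; interior L_c = 3.125 − 0.9375 = 2.1875, R_n = 45.938 kips/bolt. φR_n = 0.75 × (2×23.789 + 6×45.938) = 242.4 kips.
Tension yield (gross): A_g = 7.625×0.3125 = 2.3828 in². φR_n = 0.90 × 50 × 2.3828 = 107.2 kips.
Governing: min(389.7, 242.4, 107.2) = 107.2 kips → gross-section yield.

107.2 kips (gross-section yield governs)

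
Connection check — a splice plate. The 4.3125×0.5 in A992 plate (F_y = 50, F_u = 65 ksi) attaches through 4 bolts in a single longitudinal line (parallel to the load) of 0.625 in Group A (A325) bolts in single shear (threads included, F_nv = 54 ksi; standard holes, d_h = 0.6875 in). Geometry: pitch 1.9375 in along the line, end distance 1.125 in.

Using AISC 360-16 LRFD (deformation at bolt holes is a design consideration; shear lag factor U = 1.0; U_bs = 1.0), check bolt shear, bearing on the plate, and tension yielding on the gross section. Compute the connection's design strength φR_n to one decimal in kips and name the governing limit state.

Bolt shear: A_b = π(0.625)²/4 = 0.3068 in². φR_n = 0.75 × 54 × 0.3068 × 4 × 1 = 49.7 kips.
Bearing (0.5 in plate, F_u = 65 ksi): end bolts L_c = 1.125 − 0.6875/2 = 0.78125, R_n = min(1.2×0.78125×0.5×65, 2.4×0.625×0.5×65) = 30.469 kips/bolt; interior L_c = 1.9375 − 0.6875 = 1.25, R_n = 48.75 kips/bolt. φR_n = 0.75 × (1×30.469 + 3×48.75) = 132.5 kips.
Tension yield (gross): A_g = 4.3125×0.5 = 2.1563 in². φR_n = 0.90 × 50 × 2.1563 = 97.0 kips.
Governing: min(49.7, 132.5, 97.0) = 49.7 kips → bolt shear.

49.7 kips (bolt shear governs)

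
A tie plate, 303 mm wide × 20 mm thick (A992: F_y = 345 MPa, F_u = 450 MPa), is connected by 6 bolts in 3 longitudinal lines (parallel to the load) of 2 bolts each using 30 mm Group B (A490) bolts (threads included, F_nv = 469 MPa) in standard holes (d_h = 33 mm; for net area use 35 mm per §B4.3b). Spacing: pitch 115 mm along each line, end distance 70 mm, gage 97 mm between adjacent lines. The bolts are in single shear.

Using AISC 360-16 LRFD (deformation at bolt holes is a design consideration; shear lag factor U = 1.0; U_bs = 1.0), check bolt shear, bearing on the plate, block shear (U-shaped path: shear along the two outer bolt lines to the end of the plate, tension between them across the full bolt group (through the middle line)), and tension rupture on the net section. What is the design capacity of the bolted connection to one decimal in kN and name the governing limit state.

1336.5 kN (net-section rupture governs)

Bolt shear: A_b = π(30)²/4 = 706.86 mm². φR_n = 0.75 × 469 × 706.86 × 6 × 1 = 1491.8 kN.
Bearing (20 mm plate, F_u = 450 MPa): end bolts L_c = 70 − 33/2 = 53.5, R_n = min(1.2×53.5×20×450, 2.4×30×20×450) = 577.8 kN/bolt; interior L_c = 115 − 33 = 82, R_n = 648 kN/bolt. φR_n = 0.75 × (3×577.8 + 3×648) = 2758.1 kN.
Block shear: shear path 2×[70+1×115] = 2×185 mm, A_gv = 7400, A_nv = 2×(185 − 1.5×35)×20 = 5300 mm²; tension across gage: (194 − 2×35)×20 = 2480 mm². R_n = min(0.6×450×5300, 0.6×345×7400) + 1.0×450×2480 = min(1431, 1531.8) + 1116 = 2547 kN. φR_n = 0.75 × 2547 = 1910.3 kN.
Tension rupture (net): A_n = (303 − 3×35)×20 = 3960 mm² (U = 1.0, A_e = A_n). φR_n = 0.75 × 450 × 3960 = 1336.5 kN.
Governing: min(1491.8, 2758.1, 1910.3, 1336.5) = 1336.5 kN → net-section rupture.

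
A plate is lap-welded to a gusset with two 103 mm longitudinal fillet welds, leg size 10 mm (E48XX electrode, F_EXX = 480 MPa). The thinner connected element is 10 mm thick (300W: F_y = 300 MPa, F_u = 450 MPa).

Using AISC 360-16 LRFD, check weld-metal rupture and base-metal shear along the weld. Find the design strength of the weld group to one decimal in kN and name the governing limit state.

314.6 kN (weld metal governs)

Weld metal: throat = 0.707×10 = 7.07 mm, L = 2×103 = 206 mm. φR_n = 0.75 × 0.6 × 480 × 7.07 × 206 = 314.6 kN.
Base metal shear (10 mm plate): yield φR_n = 1.0×0.6×300×10×206 = 370.8 kN; rupture φR_n = 0.75×0.6×450×10×206 = 417.2 kN; take 370.8 kN (yield).
Governing: min(314.6, 370.8) = 314.6 kN → weld metal.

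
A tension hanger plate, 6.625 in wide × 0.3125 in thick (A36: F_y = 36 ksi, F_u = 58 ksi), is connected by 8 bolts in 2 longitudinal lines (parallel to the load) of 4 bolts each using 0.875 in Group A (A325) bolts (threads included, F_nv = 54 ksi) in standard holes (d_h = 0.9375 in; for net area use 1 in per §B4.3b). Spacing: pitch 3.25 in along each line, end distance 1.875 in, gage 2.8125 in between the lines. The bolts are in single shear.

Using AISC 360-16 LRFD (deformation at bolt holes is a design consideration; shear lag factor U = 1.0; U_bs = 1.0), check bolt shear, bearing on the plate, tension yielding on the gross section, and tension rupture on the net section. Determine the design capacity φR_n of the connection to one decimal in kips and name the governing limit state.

62.9 kips (net-section rupture governs)

Bolt shear: A_b = π(0.875)²/4 = 0.60132 in². φR_n = 0.75 × 54 × 0.60132 × 8 × 1 = 194.8 kips.
Bearing (0.3125 in plate, F_u = 58 ksi): end bolts L_c = 1.875 − 0.9375/2 = 1.40625, R_n = min(1.2×1.40625×0.3125×58, 2.4×0.875×0.3125×58) = 30.586 kips/bolt; interior L_c = 3.25 − 0.9375 = 2.3125, R_n = 38.063 kips/bolt. φR_n = 0.75 × (2×30.586 + 6×38.063) = 217.2 kips.
Tension yield (gross): A_g = 6.625×0.3125 = 2.0703 in². φR_n = 0.90 × 36 × 2.0703 = 67.1 kips.
Tension rupture (net): A_n = (6.625 − 2×1)×0.3125 = 1.4453 in² (U = 1.0, A_e = A_n). φR_n = 0.75 × 58 × 1.4453 = 62.9 kips.
Governing: min(194.8, 217.2, 67.1, 62.9) = 62.9 kips → net-section rupture.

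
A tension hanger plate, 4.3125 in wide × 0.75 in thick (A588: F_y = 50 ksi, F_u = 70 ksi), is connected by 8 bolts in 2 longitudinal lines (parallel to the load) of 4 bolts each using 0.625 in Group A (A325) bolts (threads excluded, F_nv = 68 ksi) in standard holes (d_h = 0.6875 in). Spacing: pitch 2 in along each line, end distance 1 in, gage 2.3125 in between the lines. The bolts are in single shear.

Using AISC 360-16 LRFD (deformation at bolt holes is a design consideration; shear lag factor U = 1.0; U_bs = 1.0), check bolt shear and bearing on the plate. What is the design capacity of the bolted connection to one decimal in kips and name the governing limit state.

125.2 kips (bolt shear governs)

Bolt shear: A_b = π(0.625)²/4 = 0.3068 in². φR_n = 0.75 × 68 × 0.3068 × 8 × 1 = 125.2 kips.
Bearing (0.75 in plate, F_u = 70 ksi): end bolts L_c = 1 − 0.6875/2 = 0.65625, R_n = min(1.2×0.65625×0.75×70, 2.4×0.625×0.75×70) = 41.344 kips/bolt; interior L_c = 2 − 0.6875 = 1.3125, R_n = 78.75 kips/bolt. φR_n = 0.75 × (2×41.344 + 6×78.75) = 416.4 kips.
Governing: min(125.2, 416.4) = 125.2 kips → bolt shear.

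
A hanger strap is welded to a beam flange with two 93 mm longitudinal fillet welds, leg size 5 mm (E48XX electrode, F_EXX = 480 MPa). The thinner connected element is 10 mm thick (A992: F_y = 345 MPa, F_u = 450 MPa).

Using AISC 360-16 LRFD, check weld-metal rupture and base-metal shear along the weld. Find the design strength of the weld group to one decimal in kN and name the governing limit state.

Weld metal: throat = 0.707×5 = 3.535 mm, L = 2×93 = 186 mm. φR_n = 0.75 × 0.6 × 480 × 3.535 × 186 = 142.0 kN.
Base metal shear (10 mm plate): yield φR_n = 1.0×0.6×345×10×186 = 385.0 kN; rupture φR_n = 0.75×0.6×450×10×186 = 376.7 kN; take 376.7 kN (rupture).
Governing: min(142.0, 376.7) = 142.0 kN → weld metal.

142.0 kN (weld metal governs)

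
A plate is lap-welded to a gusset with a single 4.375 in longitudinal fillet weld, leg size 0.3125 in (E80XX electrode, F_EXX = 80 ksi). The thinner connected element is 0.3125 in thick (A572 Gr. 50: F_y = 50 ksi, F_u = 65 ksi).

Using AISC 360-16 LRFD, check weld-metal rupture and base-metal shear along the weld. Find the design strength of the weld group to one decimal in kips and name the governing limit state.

Weld metal: throat = 0.707×0.3125 = 0.22094 in, L = 4.375 in. φR_n = 0.75 × 0.6 × 80 × 0.22094 × 4.375 = 34.8 kips.
Base metal shear (0.3125 in plate): yield φR_n = 1.0×0.6×50×0.3125×4.375 = 41.0 kips; rupture φR_n = 0.75×0.6×65×0.3125×4.375 = 40.0 kips; take 40.0 kips (rupture).
Governing: min(34.8, 40.0) = 34.8 kips → weld metal.

34.8 kips (weld metal governs)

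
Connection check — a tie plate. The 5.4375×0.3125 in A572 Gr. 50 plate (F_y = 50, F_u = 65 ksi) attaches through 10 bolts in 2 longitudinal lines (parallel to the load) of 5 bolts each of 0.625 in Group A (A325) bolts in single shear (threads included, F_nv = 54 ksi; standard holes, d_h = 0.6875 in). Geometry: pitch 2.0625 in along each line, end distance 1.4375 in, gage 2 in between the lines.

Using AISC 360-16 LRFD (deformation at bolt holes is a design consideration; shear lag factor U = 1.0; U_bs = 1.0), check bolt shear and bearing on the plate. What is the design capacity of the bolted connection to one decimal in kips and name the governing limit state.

124.3 kips (bolt shear governs)

Bolt shear: A_b = π(0.625)²/4 = 0.3068 in². φR_n = 0.75 × 54 × 0.3068 × 10 × 1 = 124.3 kips.
Bearing (0.3125 in plate, F_u = 65 ksi): end bolts L_c = 1.4375 − 0.6875/2 = 1.09375, R_n = min(1.2×1.09375×0.3125×65, 2.4×0.625×0.3125×65) = 26.66 kips/bolt; interior L_c = 2.0625 − 0.6875 = 1.375, R_n = 30.469 kips/bolt. φR_n = 0.75 × (2×26.66 + 8×30.469) = 222.8 kips.
Governing: min(124.3, 222.8) = 124.3 kips → bolt shear.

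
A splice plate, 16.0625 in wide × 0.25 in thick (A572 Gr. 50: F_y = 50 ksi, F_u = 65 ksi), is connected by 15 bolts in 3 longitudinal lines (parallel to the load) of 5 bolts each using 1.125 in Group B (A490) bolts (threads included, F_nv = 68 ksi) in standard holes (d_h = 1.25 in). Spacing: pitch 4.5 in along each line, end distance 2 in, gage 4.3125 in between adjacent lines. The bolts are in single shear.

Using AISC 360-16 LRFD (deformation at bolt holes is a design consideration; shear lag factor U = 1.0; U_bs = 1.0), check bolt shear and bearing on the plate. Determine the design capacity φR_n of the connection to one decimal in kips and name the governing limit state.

455.2 kips (bearing governs)

Bolt shear: A_b = π(1.125)²/4 = 0.99402 in². φR_n = 0.75 × 68 × 0.99402 × 15 × 1 = 760.4 kips.
Bearing (0.25 in plate, F_u = 65 ksi): end bolts L_c = 2 − 1.25/2 = 1.375, R_n = min(1.2×1.375×0.25×65, 2.4×1.125×0.25×65) = 26.813 kips/bolt; interior L_c = 4.5 − 1.25 = 3.25, R_n = 43.875 kips/bolt. φR_n = 0.75 × (3×26.813 + 12×43.875) = 455.2 kips.
Governing: min(760.4, 455.2) = 455.2 kips → bearing.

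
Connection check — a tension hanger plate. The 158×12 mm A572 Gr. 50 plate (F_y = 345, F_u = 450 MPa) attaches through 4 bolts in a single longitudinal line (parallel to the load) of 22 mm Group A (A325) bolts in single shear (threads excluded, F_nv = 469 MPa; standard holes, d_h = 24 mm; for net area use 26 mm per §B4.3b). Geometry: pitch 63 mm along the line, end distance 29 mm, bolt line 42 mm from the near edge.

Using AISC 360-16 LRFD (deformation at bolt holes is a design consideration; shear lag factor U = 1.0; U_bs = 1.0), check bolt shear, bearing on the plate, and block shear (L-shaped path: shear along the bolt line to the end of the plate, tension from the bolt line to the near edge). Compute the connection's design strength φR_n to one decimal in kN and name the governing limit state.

426.1 kN (block shear governs)

Bolt shear: A_b = π(22)²/4 = 380.13 mm². φR_n = 0.75 × 469 × 380.13 × 4 × 1 = 534.8 kN.
Bearing (12 mm plate, F_u = 450 MPa): end bolts L_c = 29 − 24/2 = 17, R_n = min(1.2×17×12×450, 2.4×22×12×450) = 110.16 kN/bolt; interior L_c = 63 − 24 = 39, R_n = 252.72 kN/bolt. φR_n = 0.75 × (1×110.16 + 3×252.72) = 651.2 kN.
Block shear: shear path 1×[29+3×63] = 1×218 mm, A_gv = 2616, A_nv = 1×(218 − 3.5×26)×12 = 1524 mm²; tension to near edge: (42 − 0.5×26)×12 = 348 mm². R_n = min(0.6×450×1524, 0.6×345×2616) + 1.0×450×348 = min(411.48, 541.51) + 156.6 = 568.08 kN. φR_n = 0.75 × 568.08 = 426.1 kN.
Governing: min(534.8, 651.2, 426.1) = 426.1 kN → block shear.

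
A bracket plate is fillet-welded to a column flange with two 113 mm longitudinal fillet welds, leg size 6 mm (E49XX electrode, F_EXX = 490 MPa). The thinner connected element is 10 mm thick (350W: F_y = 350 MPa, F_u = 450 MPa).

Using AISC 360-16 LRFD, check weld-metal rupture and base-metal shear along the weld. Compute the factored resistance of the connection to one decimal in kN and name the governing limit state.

211.4 kN (weld metal governs)

Weld metal: throat = 0.707×6 = 4.242 mm, L = 2×113 = 226 mm. φR_n = 0.75 × 0.6 × 490 × 4.242 × 226 = 211.4 kN.
Base metal shear (10 mm plate): yield φR_n = 1.0×0.6×350×10×226 = 474.6 kN; rupture φR_n = 0.75×0.6×450×10×226 = 457.7 kN; take 457.7 kN (rupture).
Governing: min(211.4, 457.7) = 211.4 kN → weld metal.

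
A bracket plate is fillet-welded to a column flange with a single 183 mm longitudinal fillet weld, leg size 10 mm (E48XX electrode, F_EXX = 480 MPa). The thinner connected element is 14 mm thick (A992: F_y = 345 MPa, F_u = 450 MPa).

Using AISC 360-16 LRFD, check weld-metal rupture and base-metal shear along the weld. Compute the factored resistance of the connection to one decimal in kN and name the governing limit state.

279.5 kN (weld metal governs)

Weld metal: throat = 0.707×10 = 7.07 mm, L = 183 mm. φR_n = 0.75 × 0.6 × 480 × 7.07 × 183 = 279.5 kN.
Base metal shear (14 mm plate): yield φR_n = 1.0×0.6×345×14×183 = 530.3 kN; rupture φR_n = 0.75×0.6×450×14×183 = 518.8 kN; take 518.8 kN (rupture).
Governing: min(279.5, 518.8) = 279.5 kN → weld metal.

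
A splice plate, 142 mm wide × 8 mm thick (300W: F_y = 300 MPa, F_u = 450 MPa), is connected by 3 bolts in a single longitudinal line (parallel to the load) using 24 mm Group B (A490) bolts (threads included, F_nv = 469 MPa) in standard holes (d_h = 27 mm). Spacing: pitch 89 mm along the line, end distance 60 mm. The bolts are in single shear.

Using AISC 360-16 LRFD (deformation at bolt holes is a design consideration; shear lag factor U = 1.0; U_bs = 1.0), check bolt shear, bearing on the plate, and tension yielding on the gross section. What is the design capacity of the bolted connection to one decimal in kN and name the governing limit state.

Bolt shear: A_b = π(24)²/4 = 452.39 mm². φR_n = 0.75 × 469 × 452.39 × 3 × 1 = 477.4 kN.
Bearing (8 mm plate, F_u = 450 MPa): end bolts L_c = 60 − 27/2 = 46.5, R_n = min(1.2×46.5×8×450, 2.4×24×8×450) = 200.88 kN/bolt; interior L_c = 89 − 27 = 62, R_n = 207.36 kN/bolt. φR_n = 0.75 × (1×200.88 + 2×207.36) = 461.7 kN.
Tension yield (gross): A_g = 142×8 = 1136 mm². φR_n = 0.90 × 300 × 1136 = 306.7 kN.
Governing: min(477.4, 461.7, 306.7) = 306.7 kN → gross-section yield.

306.7 kN (gross-section yield governs)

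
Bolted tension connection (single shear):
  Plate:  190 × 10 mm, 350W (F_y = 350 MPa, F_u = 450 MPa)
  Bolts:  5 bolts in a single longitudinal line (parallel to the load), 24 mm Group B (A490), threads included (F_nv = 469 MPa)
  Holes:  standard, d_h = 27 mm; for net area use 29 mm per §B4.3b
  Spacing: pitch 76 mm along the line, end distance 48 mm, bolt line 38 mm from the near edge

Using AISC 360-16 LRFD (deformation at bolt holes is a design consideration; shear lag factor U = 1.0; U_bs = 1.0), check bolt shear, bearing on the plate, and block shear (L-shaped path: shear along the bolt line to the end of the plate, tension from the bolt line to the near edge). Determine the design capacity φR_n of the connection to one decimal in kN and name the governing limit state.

Bolt shear: A_b = π(24)²/4 = 452.39 mm². φR_n = 0.75 × 469 × 452.39 × 5 × 1 = 795.6 kN.
Bearing (10 mm plate, F_u = 450 MPa): end bolts L_c = 48 − 27/2 = 34.5, R_n = min(1.2×34.5×10×450, 2.4×24×10×450) = 186.3 kN/bolt; interior L_c = 76 − 27 = 49, R_n = 259.2 kN/bolt. φR_n = 0.75 × (1×186.3 + 4×259.2) = 917.3 kN.
Block shear: shear path 1×[48+4×76] = 1×352 mm, A_gv = 3520, A_nv = 1×(352 − 4.5×29)×10 = 2215 mm²; tension to near edge: (38 − 0.5×29)×10 = 235 mm². R_n = min(0.6×450×2215, 0.6×350×3520) + 1.0×450×235 = min(598.05, 739.2) + 105.75 = 703.8 kN. φR_n = 0.75 × 703.8 = 527.9 kN.
Governing: min(795.6, 917.3, 527.9) = 527.9 kN → block shear.

527.9 kN (block shear governs)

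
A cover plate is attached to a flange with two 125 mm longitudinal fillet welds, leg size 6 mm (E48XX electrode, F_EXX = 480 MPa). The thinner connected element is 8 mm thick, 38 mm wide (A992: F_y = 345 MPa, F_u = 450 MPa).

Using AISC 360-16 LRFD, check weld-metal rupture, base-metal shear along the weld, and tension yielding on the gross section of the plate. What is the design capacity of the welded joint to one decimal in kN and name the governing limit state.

Weld metal: throat = 0.707×6 = 4.242 mm, L = 2×125 = 250 mm. φR_n = 0.75 × 0.6 × 480 × 4.242 × 250 = 229.1 kN.
Base metal shear (8 mm plate): yield φR_n = 1.0×0.6×345×8×250 = 414.0 kN; rupture φR_n = 0.75×0.6×450×8×250 = 405.0 kN; take 405.0 kN (rupture).
Tension yield (gross): A_g = 38×8 = 304 mm². φR_n = 0.90 × 345 × 304 = 94.4 kN.
Governing: min(229.1, 405.0, 94.4) = 94.4 kN → gross-section yield.

94.4 kN (gross-section yield governs)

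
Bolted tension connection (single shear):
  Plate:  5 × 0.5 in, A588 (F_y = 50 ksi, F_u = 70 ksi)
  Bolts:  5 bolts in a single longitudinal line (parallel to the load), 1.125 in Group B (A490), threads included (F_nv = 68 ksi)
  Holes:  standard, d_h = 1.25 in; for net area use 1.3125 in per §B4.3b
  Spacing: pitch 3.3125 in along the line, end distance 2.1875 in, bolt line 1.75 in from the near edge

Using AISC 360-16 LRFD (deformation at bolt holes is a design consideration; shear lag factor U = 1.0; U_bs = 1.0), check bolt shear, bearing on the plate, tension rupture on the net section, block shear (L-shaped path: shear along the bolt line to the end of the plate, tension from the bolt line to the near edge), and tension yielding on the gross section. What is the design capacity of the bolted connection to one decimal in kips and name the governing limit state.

Bolt shear: A_b = π(1.125)²/4 = 0.99402 in². φR_n = 0.75 × 68 × 0.99402 × 5 × 1 = 253.5 kips.
Bearing (0.5 in plate, F_u = 70 ksi): end bolts L_c = 2.1875 − 1.25/2 = 1.5625, R_n = min(1.2×1.5625×0.5×70, 2.4×1.125×0.5×70) = 65.625 kips/bolt; interior L_c = 3.3125 − 1.25 = 2.0625, R_n = 86.625 kips/bolt. φR_n = 0.75 × (1×65.625 + 4×86.625) = 309.1 kips.
Tension rupture (net): A_n = (5 − 1×1.3125)×0.5 = 1.8438 in² (U = 1.0, A_e = A_n). φR_n = 0.75 × 70 × 1.8438 = 96.8 kips.
Block shear: shear path 1×[2.1875+4×3.3125] = 1×15.4375 in, A_gv = 7.7188, A_nv = 1×(15.4375 − 4.5×1.3125)×0.5 = 4.7656 in²; tension to near edge: (1.75 − 0.5×1.3125)×0.5 = 0.54688 in². R_n = min(0.6×70×4.7656, 0.6×50×7.7188) + 1.0×70×0.54688 = min(200.16, 231.56) + 38.282 = 238.44 kips. φR_n = 0.75 × 238.44 = 178.8 kips.
Tension yield (gross): A_g = 5×0.5 = 2.5 in². φR_n = 0.90 × 50 × 2.5 = 112.5 kips.
Governing: min(253.5, 309.1, 96.8, 178.8, 112.5) = 96.8 kips → net-section rupture.

96.8 kips (net-section rupture governs)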